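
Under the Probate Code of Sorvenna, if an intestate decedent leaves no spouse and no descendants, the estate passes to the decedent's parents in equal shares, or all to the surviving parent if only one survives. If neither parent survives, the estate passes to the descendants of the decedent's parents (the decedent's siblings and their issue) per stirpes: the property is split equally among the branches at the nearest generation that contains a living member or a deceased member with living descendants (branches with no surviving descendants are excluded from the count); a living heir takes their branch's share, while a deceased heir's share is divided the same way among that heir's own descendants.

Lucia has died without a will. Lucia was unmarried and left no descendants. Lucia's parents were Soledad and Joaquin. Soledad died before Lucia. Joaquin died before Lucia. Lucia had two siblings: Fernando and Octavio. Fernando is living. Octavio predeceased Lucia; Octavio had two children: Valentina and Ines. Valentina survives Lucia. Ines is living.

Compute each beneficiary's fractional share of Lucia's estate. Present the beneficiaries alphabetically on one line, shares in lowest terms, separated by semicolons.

Neither parent survives and there are no descendants, so the estate passes to Lucia's siblings and their issue per stirpes.
The estate is divided into 2 equal shares of 1/2 among Fernando, Octavio.
Fernando is living and takes 1/2.
Octavio predeceased; the 1/2 allotted to Octavio's branch passes to Octavio's issue by representation.
The 1/2 is divided into 2 equal shares of 1/4 among Valentina, Ines.
Valentina is living and takes 1/4.
Ines is living and takes 1/4.

Fernando 1/2; Ines 1/4; Valentina 1/4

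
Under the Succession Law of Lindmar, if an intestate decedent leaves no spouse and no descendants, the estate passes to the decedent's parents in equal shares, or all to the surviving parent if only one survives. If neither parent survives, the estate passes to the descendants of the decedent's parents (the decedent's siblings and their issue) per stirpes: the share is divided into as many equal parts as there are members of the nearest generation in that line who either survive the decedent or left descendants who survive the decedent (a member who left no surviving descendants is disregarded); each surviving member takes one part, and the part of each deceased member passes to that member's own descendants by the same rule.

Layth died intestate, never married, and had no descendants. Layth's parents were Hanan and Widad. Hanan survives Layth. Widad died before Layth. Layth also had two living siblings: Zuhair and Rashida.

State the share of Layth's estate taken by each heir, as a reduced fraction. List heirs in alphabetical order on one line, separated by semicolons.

Only one parent, Hanan, survives, so Hanan takes the entire estate. The siblings take nothing because a surviving parent has priority.

Hanan 1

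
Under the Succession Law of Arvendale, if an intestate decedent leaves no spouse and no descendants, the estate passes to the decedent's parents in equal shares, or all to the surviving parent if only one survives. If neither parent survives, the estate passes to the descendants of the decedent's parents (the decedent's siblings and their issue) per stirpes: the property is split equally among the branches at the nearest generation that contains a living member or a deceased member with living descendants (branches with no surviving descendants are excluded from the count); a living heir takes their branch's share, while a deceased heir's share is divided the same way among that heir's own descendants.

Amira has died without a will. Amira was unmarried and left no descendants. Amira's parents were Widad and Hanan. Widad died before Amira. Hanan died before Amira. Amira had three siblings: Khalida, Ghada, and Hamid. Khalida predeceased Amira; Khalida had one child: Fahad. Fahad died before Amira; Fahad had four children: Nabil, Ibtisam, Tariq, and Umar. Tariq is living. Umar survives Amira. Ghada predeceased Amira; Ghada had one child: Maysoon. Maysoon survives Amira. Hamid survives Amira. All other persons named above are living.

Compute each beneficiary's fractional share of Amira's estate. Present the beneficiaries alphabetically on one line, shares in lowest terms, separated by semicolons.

Neither parent survives and there are no descendants, so the estate passes to Amira's siblings and their issue per stirpes.
The estate is divided into 3 equal shares of 1/3 among Khalida, Ghada, Hamid.
Khalida predeceased; the 1/3 allotted to Khalida's branch passes to Khalida's issue by representation.
Fahad's line is the sole branch at this level, so the full 1/3 passes to Fahad's issue by representation.
The 1/3 is divided into 4 equal shares of 1/12 among Nabil, Ibtisam, Tariq, Umar.
Nabil is living and takes 1/12.
Ibtisam is living and takes 1/12.
Tariq is living and takes 1/12.
Umar is living and takes 1/12.
Ghada predeceased; the 1/3 allotted to Ghada's branch passes to Ghada's issue by representation.
Maysoon is the sole taker at this level and receives the full 1/3.
Hamid is living and takes 1/3.

Hamid 1/3; Ibtisam 1/12; Maysoon 1/3; Nabil 1/12; Tariq 1/12; Umar 1/12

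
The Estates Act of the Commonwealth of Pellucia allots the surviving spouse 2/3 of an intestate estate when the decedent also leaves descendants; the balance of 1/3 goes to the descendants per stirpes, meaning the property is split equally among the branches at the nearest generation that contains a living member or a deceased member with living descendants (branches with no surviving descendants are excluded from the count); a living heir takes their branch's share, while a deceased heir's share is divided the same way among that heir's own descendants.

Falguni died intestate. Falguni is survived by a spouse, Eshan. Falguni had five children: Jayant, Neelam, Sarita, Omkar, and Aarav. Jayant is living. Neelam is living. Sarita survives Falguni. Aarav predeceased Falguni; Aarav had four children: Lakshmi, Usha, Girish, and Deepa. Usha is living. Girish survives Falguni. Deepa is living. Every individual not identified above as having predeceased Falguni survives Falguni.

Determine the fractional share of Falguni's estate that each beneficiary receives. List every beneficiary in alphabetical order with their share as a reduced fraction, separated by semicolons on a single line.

Deepa 1/60; Eshan 2/3; Girish 1/60; Jayant 1/15; Lakshmi 1/60; Neelam 1/15; Omkar 1/15; Sarita 1/15; Usha 1/60

Eshan, as surviving spouse, takes 2/3.
The remaining 1/3 passes to Falguni's descendants per stirpes.
The 1/3 is divided into 5 equal shares of 1/15 among Jayant, Neelam, Sarita, Omkar, Aarav.
Jayant is living and takes 1/15.
Neelam is living and takes 1/15.
Sarita is living and takes 1/15.
Omkar is living and takes 1/15.
Aarav predeceased; the 1/15 allotted to Aarav's branch passes to Aarav's issue by representation.
The 1/15 is divided into 4 equal shares of 1/60 among Lakshmi, Usha, Girish, Deepa.
Lakshmi is living and takes 1/60.
Usha is living and takes 1/60.
Girish is living and takes 1/60.
Deepa is living and takes 1/60.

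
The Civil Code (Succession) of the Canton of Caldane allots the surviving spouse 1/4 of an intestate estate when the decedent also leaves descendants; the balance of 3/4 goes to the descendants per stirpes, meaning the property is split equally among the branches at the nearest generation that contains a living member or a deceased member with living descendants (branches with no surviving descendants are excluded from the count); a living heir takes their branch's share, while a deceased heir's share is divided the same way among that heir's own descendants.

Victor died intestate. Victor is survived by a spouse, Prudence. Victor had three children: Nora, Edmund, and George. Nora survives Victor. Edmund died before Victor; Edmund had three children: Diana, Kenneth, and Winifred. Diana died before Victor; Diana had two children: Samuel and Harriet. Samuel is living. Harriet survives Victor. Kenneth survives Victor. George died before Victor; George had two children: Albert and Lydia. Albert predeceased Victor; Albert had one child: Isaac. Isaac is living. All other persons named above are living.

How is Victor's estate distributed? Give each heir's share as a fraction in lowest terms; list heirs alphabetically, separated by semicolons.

Harriet 1/24; Isaac 1/8; Kenneth 1/12; Lydia 1/8; Nora 1/4; Prudence 1/4; Samuel 1/24; Winifred 1/12

Prudence, as surviving spouse, takes 1/4.
The remaining 3/4 passes to Victor's descendants per stirpes.
The 3/4 is divided into 3 equal shares of 1/4 among Nora, Edmund, George.
Nora is living and takes 1/4.
Edmund predeceased; the 1/4 allotted to Edmund's branch passes to Edmund's issue by representation.
The 1/4 is divided into 3 equal shares of 1/12 among Diana, Kenneth, Winifred.
Diana predeceased; the 1/12 allotted to Diana's branch passes to Diana's issue by representation.
The 1/12 is divided into 2 equal shares of 1/24 among Samuel, Harriet.
Samuel is living and takes 1/24.
Harriet is living and takes 1/24.
Kenneth is living and takes 1/12.
Winifred is living and takes 1/12.
George predeceased; the 1/4 allotted to George's branch passes to George's issue by representation.
The 1/4 is divided into 2 equal shares of 1/8 among Albert, Lydia.
Albert predeceased; the 1/8 allotted to Albert's branch passes to Albert's issue by representation.
Isaac is the sole taker at this level and receives the full 1/8.
Lydia is living and takes 1/8.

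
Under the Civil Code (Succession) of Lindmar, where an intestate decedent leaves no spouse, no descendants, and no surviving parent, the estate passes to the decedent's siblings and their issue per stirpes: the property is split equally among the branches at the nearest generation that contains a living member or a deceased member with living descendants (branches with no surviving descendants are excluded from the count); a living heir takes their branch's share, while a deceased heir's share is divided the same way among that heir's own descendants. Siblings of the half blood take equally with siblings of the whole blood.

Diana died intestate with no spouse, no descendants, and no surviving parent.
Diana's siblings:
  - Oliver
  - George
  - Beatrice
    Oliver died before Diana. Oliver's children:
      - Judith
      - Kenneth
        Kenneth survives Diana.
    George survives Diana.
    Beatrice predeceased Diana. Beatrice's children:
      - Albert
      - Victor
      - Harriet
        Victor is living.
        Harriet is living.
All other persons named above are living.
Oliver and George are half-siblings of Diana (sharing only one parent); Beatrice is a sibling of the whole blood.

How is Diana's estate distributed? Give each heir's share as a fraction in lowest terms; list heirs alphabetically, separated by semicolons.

Albert 1/9; George 1/3; Harriet 1/9; Judith 1/6; Kenneth 1/6; Victor 1/9

No spouse, descendants, or parent survives, so the estate passes to Diana's siblings per stirpes.
Half-blood and whole-blood siblings take equally under the stated rule.
The estate is divided into 3 equal shares of 1/3 among Oliver, George, Beatrice.
Oliver predeceased; the 1/3 allotted to Oliver's branch passes to Oliver's issue by representation.
The 1/3 is divided into 2 equal shares of 1/6 among Judith, Kenneth.
Judith is living and takes 1/6.
Kenneth is living and takes 1/6.
George is living and takes 1/3.
Beatrice predeceased; the 1/3 allotted to Beatrice's branch passes to Beatrice's issue by representation.
The 1/3 is divided into 3 equal shares of 1/9 among Albert, Victor, Harriet.
Albert is living and takes 1/9.
Victor is living and takes 1/9.
Harriet is living and takes 1/9.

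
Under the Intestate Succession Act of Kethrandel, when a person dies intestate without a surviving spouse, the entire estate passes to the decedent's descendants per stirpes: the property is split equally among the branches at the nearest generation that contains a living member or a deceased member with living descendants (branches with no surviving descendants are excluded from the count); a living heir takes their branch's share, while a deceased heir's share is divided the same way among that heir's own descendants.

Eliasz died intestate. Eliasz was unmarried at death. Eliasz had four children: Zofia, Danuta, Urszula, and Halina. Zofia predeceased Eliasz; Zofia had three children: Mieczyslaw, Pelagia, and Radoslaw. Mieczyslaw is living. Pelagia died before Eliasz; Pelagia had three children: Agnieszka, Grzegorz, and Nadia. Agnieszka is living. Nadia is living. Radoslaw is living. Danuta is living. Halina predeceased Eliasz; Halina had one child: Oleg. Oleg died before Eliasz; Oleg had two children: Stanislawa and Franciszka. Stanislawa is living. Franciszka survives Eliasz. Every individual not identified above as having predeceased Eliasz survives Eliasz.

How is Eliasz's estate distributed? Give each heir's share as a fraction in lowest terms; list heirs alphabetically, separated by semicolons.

There is no surviving spouse, so the entire estate passes to Eliasz's descendants per stirpes.
The estate is divided into 4 equal shares of 1/4 among Zofia, Danuta, Urszula, Halina.
Zofia predeceased; the 1/4 allotted to Zofia's branch passes to Zofia's issue by representation.
The 1/4 is divided into 3 equal shares of 1/12 among Mieczyslaw, Pelagia, Radoslaw.
Mieczyslaw is living and takes 1/12.
Pelagia predeceased; the 1/12 allotted to Pelagia's branch passes to Pelagia's issue by representation.
The 1/12 is divided into 3 equal shares of 1/36 among Agnieszka, Grzegorz, Nadia.
Agnieszka is living and takes 1/36.
Grzegorz is living and takes 1/36.
Nadia is living and takes 1/36.
Radoslaw is living and takes 1/12.
Danuta is living and takes 1/4.
Urszula is living and takes 1/4.
Halina predeceased; the 1/4 allotted to Halina's branch passes to Halina's issue by representation.
Oleg's line is the sole branch at this level, so the full 1/4 passes to Oleg's issue by representation.
The 1/4 is divided into 2 equal shares of 1/8 among Stanislawa, Franciszka.
Stanislawa is living and takes 1/8.
Franciszka is living and takes 1/8.

Agnieszka 1/36; Danuta 1/4; Franciszka 1/8; Grzegorz 1/36; Mieczyslaw 1/12; Nadia 1/36; Radoslaw 1/12; Stanislawa 1/8; Urszula 1/4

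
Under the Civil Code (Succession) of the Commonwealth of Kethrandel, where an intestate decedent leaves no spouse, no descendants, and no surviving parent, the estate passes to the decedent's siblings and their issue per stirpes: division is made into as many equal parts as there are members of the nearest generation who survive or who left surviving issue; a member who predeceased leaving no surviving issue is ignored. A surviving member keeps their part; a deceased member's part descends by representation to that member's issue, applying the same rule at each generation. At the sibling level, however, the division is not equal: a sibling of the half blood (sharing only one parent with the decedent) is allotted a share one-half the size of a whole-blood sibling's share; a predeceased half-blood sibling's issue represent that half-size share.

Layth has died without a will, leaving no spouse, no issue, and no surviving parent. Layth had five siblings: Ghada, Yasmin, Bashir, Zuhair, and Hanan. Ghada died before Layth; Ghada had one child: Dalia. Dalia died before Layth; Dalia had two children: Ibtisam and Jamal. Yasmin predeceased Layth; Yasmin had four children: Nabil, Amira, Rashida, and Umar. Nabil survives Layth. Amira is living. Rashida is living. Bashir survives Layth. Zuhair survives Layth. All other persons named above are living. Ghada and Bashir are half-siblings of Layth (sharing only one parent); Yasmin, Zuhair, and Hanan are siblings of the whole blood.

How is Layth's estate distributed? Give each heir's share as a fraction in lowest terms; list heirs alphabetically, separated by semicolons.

Amira 1/16; Bashir 1/8; Hanan 1/4; Ibtisam 1/16; Jamal 1/16; Nabil 1/16; Rashida 1/16; Umar 1/16; Zuhair 1/4

No spouse, descendants, or parent survives, so the estate passes to Layth's siblings per stirpes.
Half-blood siblings count for one-half the weight of whole-blood siblings at the initial division.
Dividing 1 in proportion to weights (total weight 4): Ghada (weight 1/2) → 1/8; Yasmin (weight 1) → 1/4; Bashir (weight 1/2) → 1/8; Zuhair (weight 1) → 1/4; Hanan (weight 1) → 1/4.
Ghada predeceased; the 1/8 allotted to Ghada's branch passes to Ghada's issue by representation.
Dalia's line is the sole branch at this level, so the full 1/8 passes to Dalia's issue by representation.
The 1/8 is divided into 2 equal shares of 1/16 among Ibtisam, Jamal.
Ibtisam is living and takes 1/16.
Jamal is living and takes 1/16.
Yasmin predeceased; the 1/4 allotted to Yasmin's branch passes to Yasmin's issue by representation.
The 1/4 is divided into 4 equal shares of 1/16 among Nabil, Amira, Rashida, Umar.
Nabil is living and takes 1/16.
Amira is living and takes 1/16.
Rashida is living and takes 1/16.
Umar is living and takes 1/16.
Bashir is living and takes 1/8.
Zuhair is living and takes 1/4.
Hanan is living and takes 1/4.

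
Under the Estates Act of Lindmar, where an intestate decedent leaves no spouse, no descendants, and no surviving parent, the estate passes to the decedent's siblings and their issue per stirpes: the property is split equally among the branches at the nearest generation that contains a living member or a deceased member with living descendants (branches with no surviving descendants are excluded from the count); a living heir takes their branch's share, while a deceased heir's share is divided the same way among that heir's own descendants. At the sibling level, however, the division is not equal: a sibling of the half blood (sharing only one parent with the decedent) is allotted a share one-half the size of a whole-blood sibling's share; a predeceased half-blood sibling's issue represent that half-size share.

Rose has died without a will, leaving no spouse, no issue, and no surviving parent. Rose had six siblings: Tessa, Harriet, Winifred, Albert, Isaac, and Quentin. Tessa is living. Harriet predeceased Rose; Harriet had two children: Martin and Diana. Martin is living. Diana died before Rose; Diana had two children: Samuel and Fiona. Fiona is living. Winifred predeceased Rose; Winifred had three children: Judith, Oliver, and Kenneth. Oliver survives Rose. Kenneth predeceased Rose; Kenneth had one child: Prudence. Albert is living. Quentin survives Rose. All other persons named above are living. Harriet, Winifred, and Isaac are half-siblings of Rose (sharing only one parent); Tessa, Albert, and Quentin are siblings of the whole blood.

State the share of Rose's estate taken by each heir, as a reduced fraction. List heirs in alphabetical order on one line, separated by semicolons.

Albert 2/9; Fiona 1/36; Isaac 1/9; Judith 1/27; Martin 1/18; Oliver 1/27; Prudence 1/27; Quentin 2/9; Samuel 1/36; Tessa 2/9

No spouse, descendants, or parent survives, so the estate passes to Rose's siblings per stirpes.
Half-blood siblings count for one-half the weight of whole-blood siblings at the initial division.
Dividing 1 in proportion to weights (total weight 9/2): Tessa (weight 1) → 2/9; Harriet (weight 1/2) → 1/9; Winifred (weight 1/2) → 1/9; Albert (weight 1) → 2/9; Isaac (weight 1/2) → 1/9; Quentin (weight 1) → 2/9.
Tessa is living and takes 2/9.
Harriet predeceased; the 1/9 allotted to Harriet's branch passes to Harriet's issue by representation.
The 1/9 is divided into 2 equal shares of 1/18 among Martin, Diana.
Martin is living and takes 1/18.
Diana predeceased; the 1/18 allotted to Diana's branch passes to Diana's issue by representation.
The 1/18 is divided into 2 equal shares of 1/36 among Samuel, Fiona.
Samuel is living and takes 1/36.
Fiona is living and takes 1/36.
Winifred predeceased; the 1/9 allotted to Winifred's branch passes to Winifred's issue by representation.
The 1/9 is divided into 3 equal shares of 1/27 among Judith, Oliver, Kenneth.
Judith is living and takes 1/27.
Oliver is living and takes 1/27.
Kenneth predeceased; the 1/27 allotted to Kenneth's branch passes to Kenneth's issue by representation.
Prudence is the sole taker at this level and receives the full 1/27.
Albert is living and takes 2/9.
Isaac is living and takes 1/9.
Quentin is living and takes 2/9.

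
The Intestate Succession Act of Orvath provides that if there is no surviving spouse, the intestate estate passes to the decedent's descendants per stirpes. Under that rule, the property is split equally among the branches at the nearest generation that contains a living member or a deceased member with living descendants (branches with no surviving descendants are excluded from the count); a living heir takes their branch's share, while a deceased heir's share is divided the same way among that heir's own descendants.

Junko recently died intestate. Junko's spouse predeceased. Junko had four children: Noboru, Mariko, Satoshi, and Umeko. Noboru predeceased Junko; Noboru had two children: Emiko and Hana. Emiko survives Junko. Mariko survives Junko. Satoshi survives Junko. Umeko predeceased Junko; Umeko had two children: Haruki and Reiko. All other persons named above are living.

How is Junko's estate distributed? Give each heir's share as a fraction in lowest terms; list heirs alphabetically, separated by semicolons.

Emiko 1/8; Hana 1/8; Haruki 1/8; Mariko 1/4; Reiko 1/8; Satoshi 1/4

There is no surviving spouse, so the entire estate passes to Junko's descendants per stirpes.
The estate is divided into 4 equal shares of 1/4 among Noboru, Mariko, Satoshi, Umeko.
Noboru predeceased; the 1/4 allotted to Noboru's branch passes to Noboru's issue by representation.
The 1/4 is divided into 2 equal shares of 1/8 among Emiko, Hana.
Emiko is living and takes 1/8.
Hana is living and takes 1/8.
Mariko is living and takes 1/4.
Satoshi is living and takes 1/4.
Umeko predeceased; the 1/4 allotted to Umeko's branch passes to Umeko's issue by representation.
The 1/4 is divided into 2 equal shares of 1/8 among Haruki, Reiko.
Haruki is living and takes 1/8.
Reiko is living and takes 1/8.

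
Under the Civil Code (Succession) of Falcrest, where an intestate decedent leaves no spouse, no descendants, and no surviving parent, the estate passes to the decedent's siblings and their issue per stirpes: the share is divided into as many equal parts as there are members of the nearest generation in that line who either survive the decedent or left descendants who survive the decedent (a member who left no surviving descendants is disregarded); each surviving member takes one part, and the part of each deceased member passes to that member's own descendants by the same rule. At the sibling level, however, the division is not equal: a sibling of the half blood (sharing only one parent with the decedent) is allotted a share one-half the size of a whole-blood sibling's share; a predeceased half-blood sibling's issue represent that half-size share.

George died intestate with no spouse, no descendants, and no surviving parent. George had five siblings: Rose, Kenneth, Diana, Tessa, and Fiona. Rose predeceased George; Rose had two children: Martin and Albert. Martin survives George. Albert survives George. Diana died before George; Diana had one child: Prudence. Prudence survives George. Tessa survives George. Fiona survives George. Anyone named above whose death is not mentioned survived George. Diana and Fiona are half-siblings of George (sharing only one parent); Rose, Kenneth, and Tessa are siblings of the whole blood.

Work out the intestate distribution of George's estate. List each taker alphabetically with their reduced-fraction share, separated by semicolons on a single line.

Albert 1/8; Fiona 1/8; Kenneth 1/4; Martin 1/8; Prudence 1/8; Tessa 1/4

No spouse, descendants, or parent survives, so the estate passes to George's siblings per stirpes.
Half-blood siblings count for one-half the weight of whole-blood siblings at the initial division.
Dividing 1 in proportion to weights (total weight 4): Rose (weight 1) → 1/4; Kenneth (weight 1) → 1/4; Diana (weight 1/2) → 1/8; Tessa (weight 1) → 1/4; Fiona (weight 1/2) → 1/8.
Rose predeceased; the 1/4 allotted to Rose's branch passes to Rose's issue by representation.
The 1/4 is divided into 2 equal shares of 1/8 among Martin, Albert.
Martin is living and takes 1/8.
Albert is living and takes 1/8.
Kenneth is living and takes 1/4.
Diana predeceased; the 1/8 allotted to Diana's branch passes to Diana's issue by representation.
Prudence is the sole taker at this level and receives the full 1/8.
Tessa is living and takes 1/4.
Fiona is living and takes 1/8.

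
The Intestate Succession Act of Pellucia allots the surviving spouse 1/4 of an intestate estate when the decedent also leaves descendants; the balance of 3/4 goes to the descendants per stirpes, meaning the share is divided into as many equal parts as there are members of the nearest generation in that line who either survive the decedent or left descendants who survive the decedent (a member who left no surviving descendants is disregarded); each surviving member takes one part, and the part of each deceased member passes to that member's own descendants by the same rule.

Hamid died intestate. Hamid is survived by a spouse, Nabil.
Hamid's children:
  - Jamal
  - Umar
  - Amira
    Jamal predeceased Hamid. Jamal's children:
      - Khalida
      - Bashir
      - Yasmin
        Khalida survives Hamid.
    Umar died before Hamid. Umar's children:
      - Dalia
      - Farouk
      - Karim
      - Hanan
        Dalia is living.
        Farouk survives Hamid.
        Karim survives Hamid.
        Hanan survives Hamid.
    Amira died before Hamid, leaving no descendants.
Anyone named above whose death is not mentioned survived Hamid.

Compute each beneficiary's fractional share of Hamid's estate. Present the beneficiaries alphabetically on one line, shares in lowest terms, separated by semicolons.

Nabil, as surviving spouse, takes 1/4.
The remaining 3/4 passes to Hamid's descendants per stirpes.
Amira left no surviving issue, so that branch lapses and is disregarded.
The 3/4 is divided into 2 equal shares of 3/8 among Jamal, Umar.
Jamal predeceased; the 3/8 allotted to Jamal's branch passes to Jamal's issue by representation.
The 3/8 is divided into 3 equal shares of 1/8 among Khalida, Bashir, Yasmin.
Khalida is living and takes 1/8.
Bashir is living and takes 1/8.
Yasmin is living and takes 1/8.
Umar predeceased; the 3/8 allotted to Umar's branch passes to Umar's issue by representation.
The 3/8 is divided into 4 equal shares of 3/32 among Dalia, Farouk, Karim, Hanan.
Dalia is living and takes 3/32.
Farouk is living and takes 3/32.
Karim is living and takes 3/32.
Hanan is living and takes 3/32.

Bashir 1/8; Dalia 3/32; Farouk 3/32; Hanan 3/32; Karim 3/32; Khalida 1/8; Nabil 1/4; Yasmin 1/8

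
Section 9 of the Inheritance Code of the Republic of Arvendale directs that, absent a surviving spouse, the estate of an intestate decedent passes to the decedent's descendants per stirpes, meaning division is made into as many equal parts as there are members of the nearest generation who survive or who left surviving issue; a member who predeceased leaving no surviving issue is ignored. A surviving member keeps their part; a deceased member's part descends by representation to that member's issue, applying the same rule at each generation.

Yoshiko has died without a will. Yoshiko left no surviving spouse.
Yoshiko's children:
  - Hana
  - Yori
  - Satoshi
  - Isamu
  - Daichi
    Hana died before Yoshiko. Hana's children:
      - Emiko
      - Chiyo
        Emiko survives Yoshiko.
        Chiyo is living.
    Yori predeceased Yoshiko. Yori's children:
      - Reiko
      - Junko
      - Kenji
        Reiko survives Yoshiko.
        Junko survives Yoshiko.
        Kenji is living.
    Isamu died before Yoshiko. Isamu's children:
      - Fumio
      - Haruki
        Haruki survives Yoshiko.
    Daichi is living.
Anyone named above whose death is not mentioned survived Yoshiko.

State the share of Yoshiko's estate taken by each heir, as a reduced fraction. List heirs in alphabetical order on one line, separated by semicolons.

Chiyo 1/10; Daichi 1/5; Emiko 1/10; Fumio 1/10; Haruki 1/10; Junko 1/15; Kenji 1/15; Reiko 1/15; Satoshi 1/5

There is no surviving spouse, so the entire estate passes to Yoshiko's descendants per stirpes.
The estate is divided into 5 equal shares of 1/5 among Hana, Yori, Satoshi, Isamu, Daichi.
Hana predeceased; the 1/5 allotted to Hana's branch passes to Hana's issue by representation.
The 1/5 is divided into 2 equal shares of 1/10 among Emiko, Chiyo.
Emiko is living and takes 1/10.
Chiyo is living and takes 1/10.
Yori predeceased; the 1/5 allotted to Yori's branch passes to Yori's issue by representation.
The 1/5 is divided into 3 equal shares of 1/15 among Reiko, Junko, Kenji.
Reiko is living and takes 1/15.
Junko is living and takes 1/15.
Kenji is living and takes 1/15.
Satoshi is living and takes 1/5.
Isamu predeceased; the 1/5 allotted to Isamu's branch passes to Isamu's issue by representation.
The 1/5 is divided into 2 equal shares of 1/10 among Fumio, Haruki.
Fumio is living and takes 1/10.
Haruki is living and takes 1/10.
Daichi is living and takes 1/5.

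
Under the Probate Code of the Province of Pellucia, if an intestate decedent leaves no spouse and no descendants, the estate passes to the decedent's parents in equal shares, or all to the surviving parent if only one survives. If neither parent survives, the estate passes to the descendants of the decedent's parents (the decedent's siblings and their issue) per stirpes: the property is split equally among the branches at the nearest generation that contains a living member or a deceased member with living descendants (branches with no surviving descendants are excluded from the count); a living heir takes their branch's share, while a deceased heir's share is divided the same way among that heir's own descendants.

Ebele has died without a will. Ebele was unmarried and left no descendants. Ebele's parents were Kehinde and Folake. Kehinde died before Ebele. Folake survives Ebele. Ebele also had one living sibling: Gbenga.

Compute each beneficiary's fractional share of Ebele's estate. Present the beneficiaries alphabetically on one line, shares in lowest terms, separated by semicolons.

Only one parent, Folake, survives, so Folake takes the entire estate. The siblings take nothing because a surviving parent has priority.

Folake 1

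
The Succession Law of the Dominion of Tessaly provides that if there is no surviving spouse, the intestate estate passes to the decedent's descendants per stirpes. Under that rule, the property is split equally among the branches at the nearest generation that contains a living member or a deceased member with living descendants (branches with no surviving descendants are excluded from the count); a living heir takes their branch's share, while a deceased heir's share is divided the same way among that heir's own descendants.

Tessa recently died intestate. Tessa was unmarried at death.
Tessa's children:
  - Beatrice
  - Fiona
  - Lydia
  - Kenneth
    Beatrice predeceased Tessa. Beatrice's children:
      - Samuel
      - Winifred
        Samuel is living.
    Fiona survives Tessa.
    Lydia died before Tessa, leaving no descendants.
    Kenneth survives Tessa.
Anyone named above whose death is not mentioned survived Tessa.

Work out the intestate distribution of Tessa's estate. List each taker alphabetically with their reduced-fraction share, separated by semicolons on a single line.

There is no surviving spouse, so the entire estate passes to Tessa's descendants per stirpes.
Lydia left no surviving issue, so that branch lapses and is disregarded.
The estate is divided into 3 equal shares of 1/3 among Beatrice, Fiona, Kenneth.
Beatrice predeceased; the 1/3 allotted to Beatrice's branch passes to Beatrice's issue by representation.
The 1/3 is divided into 2 equal shares of 1/6 among Samuel, Winifred.
Samuel is living and takes 1/6.
Winifred is living and takes 1/6.
Fiona is living and takes 1/3.
Kenneth is living and takes 1/3.

Fiona 1/3; Kenneth 1/3; Samuel 1/6; Winifred 1/6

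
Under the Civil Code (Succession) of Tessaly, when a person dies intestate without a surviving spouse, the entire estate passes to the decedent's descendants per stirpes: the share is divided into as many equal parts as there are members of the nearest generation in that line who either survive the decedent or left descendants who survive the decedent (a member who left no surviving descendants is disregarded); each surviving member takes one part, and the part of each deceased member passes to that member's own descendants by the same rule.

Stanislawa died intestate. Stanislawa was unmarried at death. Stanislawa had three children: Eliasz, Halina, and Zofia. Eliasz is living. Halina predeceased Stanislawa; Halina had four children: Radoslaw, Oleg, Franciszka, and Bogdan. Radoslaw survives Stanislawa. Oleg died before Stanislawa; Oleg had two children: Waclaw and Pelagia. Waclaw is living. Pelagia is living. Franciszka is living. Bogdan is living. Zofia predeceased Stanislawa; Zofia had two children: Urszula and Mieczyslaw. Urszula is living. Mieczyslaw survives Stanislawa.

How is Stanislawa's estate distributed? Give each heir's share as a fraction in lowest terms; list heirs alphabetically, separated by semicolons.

Bogdan 1/12; Eliasz 1/3; Franciszka 1/12; Mieczyslaw 1/6; Pelagia 1/24; Radoslaw 1/12; Urszula 1/6; Waclaw 1/24

There is no surviving spouse, so the entire estate passes to Stanislawa's descendants per stirpes.
The estate is divided into 3 equal shares of 1/3 among Eliasz, Halina, Zofia.
Eliasz is living and takes 1/3.
Halina predeceased; the 1/3 allotted to Halina's branch passes to Halina's issue by representation.
The 1/3 is divided into 4 equal shares of 1/12 among Radoslaw, Oleg, Franciszka, Bogdan.
Radoslaw is living and takes 1/12.
Oleg predeceased; the 1/12 allotted to Oleg's branch passes to Oleg's issue by representation.
The 1/12 is divided into 2 equal shares of 1/24 among Waclaw, Pelagia.
Waclaw is living and takes 1/24.
Pelagia is living and takes 1/24.
Franciszka is living and takes 1/12.
Bogdan is living and takes 1/12.
Zofia predeceased; the 1/3 allotted to Zofia's branch passes to Zofia's issue by representation.
The 1/3 is divided into 2 equal shares of 1/6 among Urszula, Mieczyslaw.
Urszula is living and takes 1/6.
Mieczyslaw is living and takes 1/6.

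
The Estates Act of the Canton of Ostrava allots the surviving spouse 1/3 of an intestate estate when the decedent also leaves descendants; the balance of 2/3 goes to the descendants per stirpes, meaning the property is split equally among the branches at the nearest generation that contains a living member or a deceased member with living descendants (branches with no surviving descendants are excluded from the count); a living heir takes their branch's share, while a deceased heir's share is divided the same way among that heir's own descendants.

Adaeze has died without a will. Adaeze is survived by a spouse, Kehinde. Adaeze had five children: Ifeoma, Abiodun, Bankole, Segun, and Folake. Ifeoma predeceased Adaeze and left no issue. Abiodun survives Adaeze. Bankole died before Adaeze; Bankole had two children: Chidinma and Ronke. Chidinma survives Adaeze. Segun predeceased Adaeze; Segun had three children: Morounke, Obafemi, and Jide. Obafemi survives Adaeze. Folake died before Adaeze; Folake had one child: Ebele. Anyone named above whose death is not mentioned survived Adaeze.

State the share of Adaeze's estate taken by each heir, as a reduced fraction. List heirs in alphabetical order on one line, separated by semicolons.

Kehinde, as surviving spouse, takes 1/3.
The remaining 2/3 passes to Adaeze's descendants per stirpes.
Ifeoma left no surviving issue, so that branch lapses and is disregarded.
The 2/3 is divided into 4 equal shares of 1/6 among Abiodun, Bankole, Segun, Folake.
Abiodun is living and takes 1/6.
Bankole predeceased; the 1/6 allotted to Bankole's branch passes to Bankole's issue by representation.
The 1/6 is divided into 2 equal shares of 1/12 among Chidinma, Ronke.
Chidinma is living and takes 1/12.
Ronke is living and takes 1/12.
Segun predeceased; the 1/6 allotted to Segun's branch passes to Segun's issue by representation.
The 1/6 is divided into 3 equal shares of 1/18 among Morounke, Obafemi, Jide.
Morounke is living and takes 1/18.
Obafemi is living and takes 1/18.
Jide is living and takes 1/18.
Folake predeceased; the 1/6 allotted to Folake's branch passes to Folake's issue by representation.
Ebele is the sole taker at this level and receives the full 1/6.

Abiodun 1/6; Chidinma 1/12; Ebele 1/6; Jide 1/18; Kehinde 1/3; Morounke 1/18; Obafemi 1/18; Ronke 1/12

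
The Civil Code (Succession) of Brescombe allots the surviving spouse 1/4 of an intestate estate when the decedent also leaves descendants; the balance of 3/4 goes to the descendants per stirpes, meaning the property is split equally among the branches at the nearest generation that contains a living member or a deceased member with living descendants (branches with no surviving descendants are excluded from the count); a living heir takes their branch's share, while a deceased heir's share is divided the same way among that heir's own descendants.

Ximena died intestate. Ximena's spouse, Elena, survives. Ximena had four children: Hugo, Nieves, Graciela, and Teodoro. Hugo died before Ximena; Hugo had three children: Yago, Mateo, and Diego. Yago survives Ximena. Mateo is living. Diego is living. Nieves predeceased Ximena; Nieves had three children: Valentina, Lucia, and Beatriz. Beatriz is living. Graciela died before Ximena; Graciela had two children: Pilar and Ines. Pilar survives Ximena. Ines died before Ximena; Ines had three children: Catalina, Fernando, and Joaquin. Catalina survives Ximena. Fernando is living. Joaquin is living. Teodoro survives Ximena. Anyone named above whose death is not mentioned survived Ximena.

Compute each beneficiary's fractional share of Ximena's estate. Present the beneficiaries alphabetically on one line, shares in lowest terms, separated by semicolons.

Elena, as surviving spouse, takes 1/4.
The remaining 3/4 passes to Ximena's descendants per stirpes.
The 3/4 is divided into 4 equal shares of 3/16 among Hugo, Nieves, Graciela, Teodoro.
Hugo predeceased; the 3/16 allotted to Hugo's branch passes to Hugo's issue by representation.
The 3/16 is divided into 3 equal shares of 1/16 among Yago, Mateo, Diego.
Yago is living and takes 1/16.
Mateo is living and takes 1/16.
Diego is living and takes 1/16.
Nieves predeceased; the 3/16 allotted to Nieves's branch passes to Nieves's issue by representation.
The 3/16 is divided into 3 equal shares of 1/16 among Valentina, Lucia, Beatriz.
Valentina is living and takes 1/16.
Lucia is living and takes 1/16.
Beatriz is living and takes 1/16.
Graciela predeceased; the 3/16 allotted to Graciela's branch passes to Graciela's issue by representation.
The 3/16 is divided into 2 equal shares of 3/32 among Pilar, Ines.
Pilar is living and takes 3/32.
Ines predeceased; the 3/32 allotted to Ines's branch passes to Ines's issue by representation.
The 3/32 is divided into 3 equal shares of 1/32 among Catalina, Fernando, Joaquin.
Catalina is living and takes 1/32.
Fernando is living and takes 1/32.
Joaquin is living and takes 1/32.
Teodoro is living and takes 3/16.

Beatriz 1/16; Catalina 1/32; Diego 1/16; Elena 1/4; Fernando 1/32; Joaquin 1/32; Lucia 1/16; Mateo 1/16; Pilar 3/32; Teodoro 3/16; Valentina 1/16; Yago 1/16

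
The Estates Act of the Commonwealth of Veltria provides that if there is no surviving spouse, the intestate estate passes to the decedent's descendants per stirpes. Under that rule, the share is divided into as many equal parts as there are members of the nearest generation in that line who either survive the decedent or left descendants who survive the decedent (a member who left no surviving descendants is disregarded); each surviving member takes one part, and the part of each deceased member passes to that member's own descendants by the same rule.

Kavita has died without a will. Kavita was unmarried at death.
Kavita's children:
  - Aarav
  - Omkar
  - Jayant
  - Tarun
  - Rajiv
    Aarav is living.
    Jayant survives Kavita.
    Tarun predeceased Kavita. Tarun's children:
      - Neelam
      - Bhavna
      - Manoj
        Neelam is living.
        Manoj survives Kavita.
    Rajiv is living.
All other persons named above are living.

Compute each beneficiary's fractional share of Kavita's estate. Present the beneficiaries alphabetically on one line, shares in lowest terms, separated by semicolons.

There is no surviving spouse, so the entire estate passes to Kavita's descendants per stirpes.
The estate is divided into 5 equal shares of 1/5 among Aarav, Omkar, Jayant, Tarun, Rajiv.
Aarav is living and takes 1/5.
Omkar is living and takes 1/5.
Jayant is living and takes 1/5.
Tarun predeceased; the 1/5 allotted to Tarun's branch passes to Tarun's issue by representation.
The 1/5 is divided into 3 equal shares of 1/15 among Neelam, Bhavna, Manoj.
Neelam is living and takes 1/15.
Bhavna is living and takes 1/15.
Manoj is living and takes 1/15.
Rajiv is living and takes 1/5.

Aarav 1/5; Bhavna 1/15; Jayant 1/5; Manoj 1/15; Neelam 1/15; Omkar 1/5; Rajiv 1/5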